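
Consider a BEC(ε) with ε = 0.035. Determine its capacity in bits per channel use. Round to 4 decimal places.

Binary erasure channel: capacity C = 1 − ε.
C = 1 − 0.035 = 0.9650 bits per channel use.

0.9650 bits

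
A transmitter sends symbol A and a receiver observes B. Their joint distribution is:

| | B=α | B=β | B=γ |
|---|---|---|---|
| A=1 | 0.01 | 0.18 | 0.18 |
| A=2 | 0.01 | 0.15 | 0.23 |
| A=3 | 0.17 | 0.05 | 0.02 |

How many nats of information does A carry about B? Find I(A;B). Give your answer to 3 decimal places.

0.262 nats

Marginals: p(A) = (0.3700, 0.3900, 0.2400), p(B) = (0.1900, 0.3800, 0.4300).
I(A;B) = H(A) + H(B) − H(A,B).
H(A) = 1.0776, H(B) = 1.0461, H(A,B) = 1.8613.
I(A;B) = 1.0776 + 1.0461 − 1.8613 = 0.262 nats.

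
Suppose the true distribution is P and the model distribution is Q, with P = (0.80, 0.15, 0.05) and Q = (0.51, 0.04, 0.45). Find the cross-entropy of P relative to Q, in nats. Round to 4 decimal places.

H(P,Q) = −Σ p·ln q.
  −0.80·ln(0.51) = 0.53868
  −0.15·ln(0.04) = 0.48283
  −0.05·ln(0.45) = 0.03993
H(P,Q) = 1.0614 nats.

1.0614 nats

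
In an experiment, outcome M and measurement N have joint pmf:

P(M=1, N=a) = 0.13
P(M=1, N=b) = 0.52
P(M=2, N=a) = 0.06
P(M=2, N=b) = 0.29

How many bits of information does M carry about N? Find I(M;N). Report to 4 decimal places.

0.0009 bits

Marginals: p(M) = (0.6500, 0.3500), p(N) = (0.1900, 0.8100).
I(M;N) = Σ p(x,y)·log₂[p(x,y)/(p(x)p(y))].
  (1,a): 0.13·log₂(1.0526) = 0.00962
  (1,b): 0.52·log₂(0.9877) = -0.00932
  (2,a): 0.06·log₂(0.9023) = -0.00890
  (2,b): 0.29·log₂(1.0229) = 0.00948
Sum = 0.0009 bits.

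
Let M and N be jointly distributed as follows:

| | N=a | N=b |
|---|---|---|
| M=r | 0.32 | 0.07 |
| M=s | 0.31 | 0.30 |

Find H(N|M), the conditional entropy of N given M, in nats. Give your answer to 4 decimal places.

Marginals: p(M) = (0.3900, 0.6100), p(N) = (0.6300, 0.3700).
H(N|M) = Σ p(M) · H(N|M=·).
  M=r: p=0.3900, H(N|M=r) = 0.4706
  M=s: p=0.6100, H(N|M=s) = 0.6930
Weighted sum = 0.6063 nats.

0.6063 nats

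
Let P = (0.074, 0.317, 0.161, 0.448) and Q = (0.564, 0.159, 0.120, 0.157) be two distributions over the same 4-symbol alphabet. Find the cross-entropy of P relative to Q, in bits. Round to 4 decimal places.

2.5913 bits

H(P,Q) = −Σ p·log₂ q.
  −0.074·log₂(0.564) = 0.06114
  −0.317·log₂(0.159) = 0.84097
  −0.161·log₂(0.120) = 0.49248
  −0.448·log₂(0.157) = 1.19668
H(P,Q) = 2.5913 bits.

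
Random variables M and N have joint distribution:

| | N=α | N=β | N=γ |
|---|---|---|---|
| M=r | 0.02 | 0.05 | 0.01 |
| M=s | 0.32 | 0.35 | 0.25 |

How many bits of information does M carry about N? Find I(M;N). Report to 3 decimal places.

Marginals: p(M) = (0.0800, 0.9200), p(N) = (0.3400, 0.4000, 0.2600).
I(M;N) = Σ p(x,y)·log₂[p(x,y)/(p(x)p(y))].
  (r,α): 0.02·log₂(0.7353) = -0.0089
  (r,β): 0.05·log₂(1.5625) = 0.0322
  (r,γ): 0.01·log₂(0.4808) = -0.0106
  (s,α): 0.32·log₂(1.0230) = 0.0105
  (s,β): 0.35·log₂(0.9511) = -0.0253
  (s,γ): 0.25·log₂(1.0452) = 0.0159
Sum = 0.014 bits.

0.014 bits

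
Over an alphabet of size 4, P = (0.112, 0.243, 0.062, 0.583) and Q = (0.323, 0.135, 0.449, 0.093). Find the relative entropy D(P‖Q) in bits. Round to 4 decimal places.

1.4017 bits

D(P‖Q) = Σ p·log₂(p/q).
  0.112·log₂(0.112/0.323) = -0.17114
  0.243·log₂(0.243/0.135) = 0.20606
  0.062·log₂(0.062/0.449) = -0.17710
  0.583·log₂(0.583/0.093) = 1.54390
D(P‖Q) = 1.4017 bits.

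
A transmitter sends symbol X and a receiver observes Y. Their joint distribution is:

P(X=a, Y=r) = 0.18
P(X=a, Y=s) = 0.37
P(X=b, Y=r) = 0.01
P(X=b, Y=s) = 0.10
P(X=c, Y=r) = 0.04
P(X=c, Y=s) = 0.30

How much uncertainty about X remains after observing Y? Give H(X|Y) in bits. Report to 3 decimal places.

Chain rule: H(X|Y) = H(X,Y) − H(Y).
Marginals: p(X) = (0.5500, 0.1100, 0.3400), p(Y) = (0.2300, 0.7700).
H(X,Y) = 2.0815 bits; H(Y) = 0.7780 bits.
H(X|Y) = 2.0815 − 0.7780 = 1.304 bits.

1.304 bits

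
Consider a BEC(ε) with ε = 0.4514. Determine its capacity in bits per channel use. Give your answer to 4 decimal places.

0.5486 bits

Binary erasure channel: capacity C = 1 − ε.
C = 1 − 0.4514 = 0.5486 bits per channel use.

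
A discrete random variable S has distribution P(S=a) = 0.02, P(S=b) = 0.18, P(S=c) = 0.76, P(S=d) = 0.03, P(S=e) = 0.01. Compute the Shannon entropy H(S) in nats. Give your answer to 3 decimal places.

0.747 nats

H(S) = −Σ p·ln p.
  −(0.02)·ln(0.02) = 0.0782
  −(0.18)·ln(0.18) = 0.3087
  −(0.76)·ln(0.76) = 0.2086
  −(0.03)·ln(0.03) = 0.1052
  −(0.01)·ln(0.01) = 0.0461
Sum: 0.0782 + 0.3087 + 0.2086 + 0.1052 + 0.0461 = 0.747 nats.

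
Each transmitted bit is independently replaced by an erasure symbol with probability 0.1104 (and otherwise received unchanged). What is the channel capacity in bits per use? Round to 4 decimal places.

Binary erasure channel: capacity C = 1 − ε.
C = 1 − 0.1104 = 0.8896 bits per channel use.

0.8896 bits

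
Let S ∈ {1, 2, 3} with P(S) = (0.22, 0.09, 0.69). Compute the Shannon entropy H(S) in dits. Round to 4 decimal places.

0.3500 dits

H(S) = −Σ p·log₁₀ p.
  −(0.22)·log₁₀(0.22) = 0.14467
  −(0.09)·log₁₀(0.09) = 0.09412
  −(0.69)·log₁₀(0.69) = 0.11119
Sum: 0.14467 + 0.09412 + 0.11119 = 0.3500 dits.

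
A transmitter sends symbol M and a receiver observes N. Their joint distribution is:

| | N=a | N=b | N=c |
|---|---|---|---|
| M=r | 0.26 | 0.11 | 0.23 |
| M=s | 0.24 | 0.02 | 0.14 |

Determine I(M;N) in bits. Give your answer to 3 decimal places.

Marginals: p(M) = (0.6000, 0.4000), p(N) = (0.5000, 0.1300, 0.3700).
I(M;N) = H(M) + H(N) − H(M,N).
H(M) = 0.9710, H(N) = 1.4134, H(M,N) = 2.3474.
I(M;N) = 0.9710 + 1.4134 − 2.3474 = 0.037 bits.

0.037 bits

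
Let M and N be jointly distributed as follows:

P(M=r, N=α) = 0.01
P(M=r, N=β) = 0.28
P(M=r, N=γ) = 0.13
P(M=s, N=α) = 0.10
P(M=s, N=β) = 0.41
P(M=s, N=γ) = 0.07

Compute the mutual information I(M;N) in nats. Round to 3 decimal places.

Marginals: p(M) = (0.4200, 0.5800), p(N) = (0.1100, 0.6900, 0.2000).
I(M;N) = Σ p(x,y)·ln[p(x,y)/(p(x)p(y))].
  (r,α): 0.01·ln(0.2165) = -0.0153
  (r,β): 0.28·ln(0.9662) = -0.0096
  (r,γ): 0.13·ln(1.5476) = 0.0568
  (s,α): 0.10·ln(1.5674) = 0.0449
  (s,β): 0.41·ln(1.0245) = 0.0099
  (s,γ): 0.07·ln(0.6034) = -0.0354
Sum = 0.051 nats.

0.051 nats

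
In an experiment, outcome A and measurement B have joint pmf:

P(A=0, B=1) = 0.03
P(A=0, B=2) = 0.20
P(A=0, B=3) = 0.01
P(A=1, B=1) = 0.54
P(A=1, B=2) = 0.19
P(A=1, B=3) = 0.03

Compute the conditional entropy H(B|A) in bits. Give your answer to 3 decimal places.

Chain rule: H(B|A) = H(A,B) − H(A).
Marginals: p(A) = (0.2400, 0.7600), p(B) = (0.5700, 0.3900, 0.0400).
H(A,B) = 1.7696 bits; H(A) = 0.7950 bits.
H(B|A) = 1.7696 − 0.7950 = 0.975 bits.

0.975 bits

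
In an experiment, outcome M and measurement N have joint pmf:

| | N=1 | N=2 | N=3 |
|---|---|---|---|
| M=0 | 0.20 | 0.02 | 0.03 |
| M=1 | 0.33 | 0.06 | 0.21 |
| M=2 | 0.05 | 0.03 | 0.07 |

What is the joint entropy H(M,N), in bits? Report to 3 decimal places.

2.610 bits

H(M,N) = −Σ p(x,y)·log₂ p(x,y) over all 9 cells.
  cell (0,1): −0.20·log₂0.20 = 0.4644
  cell (0,2): −0.02·log₂0.02 = 0.1129
  cell (0,3): −0.03·log₂0.03 = 0.1518
  cell (1,1): −0.33·log₂0.33 = 0.5278
  cell (1,2): −0.06·log₂0.06 = 0.2435
  cell (1,3): −0.21·log₂0.21 = 0.4728
  cell (2,1): −0.05·log₂0.05 = 0.2161
  cell (2,2): −0.03·log₂0.03 = 0.1518
  cell (2,3): −0.07·log₂0.07 = 0.2686
Sum = 2.610 bits.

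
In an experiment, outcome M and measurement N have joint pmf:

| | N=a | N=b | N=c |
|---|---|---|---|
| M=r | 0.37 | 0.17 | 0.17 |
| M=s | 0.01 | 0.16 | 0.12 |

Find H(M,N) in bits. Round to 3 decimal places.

H(M,N) = −Σ p(x,y)·log₂ p(x,y) over all 6 cells.
  cell (r,a): −0.37·log₂0.37 = 0.5307
  cell (r,b): −0.17·log₂0.17 = 0.4346
  cell (r,c): −0.17·log₂0.17 = 0.4346
  cell (s,a): −0.01·log₂0.01 = 0.0664
  cell (s,b): −0.16·log₂0.16 = 0.4230
  cell (s,c): −0.12·log₂0.12 = 0.3671
Sum = 2.256 bits.

2.256 bits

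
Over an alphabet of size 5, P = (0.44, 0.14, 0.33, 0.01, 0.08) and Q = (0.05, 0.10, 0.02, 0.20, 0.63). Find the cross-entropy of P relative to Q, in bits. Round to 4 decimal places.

4.3057 bits

H(P,Q) = −Σ p·log₂ q.
  −0.44·log₂(0.05) = 1.90165
  −0.14·log₂(0.10) = 0.46507
  −0.33·log₂(0.02) = 1.86247
  −0.01·log₂(0.20) = 0.02322
  −0.08·log₂(0.63) = 0.05333
H(P,Q) = 4.3057 bits.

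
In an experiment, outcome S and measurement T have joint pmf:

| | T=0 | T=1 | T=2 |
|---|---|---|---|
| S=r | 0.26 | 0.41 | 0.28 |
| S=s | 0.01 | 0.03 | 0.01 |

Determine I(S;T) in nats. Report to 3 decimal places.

0.003 nats

Marginals: p(S) = (0.9500, 0.0500), p(T) = (0.2700, 0.4400, 0.2900).
I(S;T) = H(S) + H(T) − H(S,T).
H(S) = 0.1985, H(T) = 1.0737, H(S,T) = 1.2695.
I(S;T) = 0.1985 + 1.0737 − 1.2695 = 0.003 nats.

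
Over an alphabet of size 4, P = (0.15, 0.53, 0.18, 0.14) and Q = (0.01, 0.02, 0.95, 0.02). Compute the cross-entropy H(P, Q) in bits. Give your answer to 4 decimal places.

4.7913 bits

H(P,Q) = −Σ p·log₂ q.
  −0.15·log₂(0.01) = 0.99658
  −0.53·log₂(0.02) = 2.99124
  −0.18·log₂(0.95) = 0.01332
  −0.14·log₂(0.02) = 0.79014
H(P,Q) = 4.7913 bits.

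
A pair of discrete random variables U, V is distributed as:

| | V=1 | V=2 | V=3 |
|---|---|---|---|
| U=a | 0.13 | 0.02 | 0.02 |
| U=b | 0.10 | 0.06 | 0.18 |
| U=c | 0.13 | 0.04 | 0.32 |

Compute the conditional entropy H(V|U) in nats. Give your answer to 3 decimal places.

0.870 nats

Marginals: p(U) = (0.1700, 0.3400, 0.4900), p(V) = (0.3600, 0.1200, 0.5200).
H(V|U) = Σ p(U) · H(V|U=·).
  U=a: p=0.1700, H(V|U=a) = 0.7087
  U=b: p=0.3400, H(V|U=b) = 1.0027
  U=c: p=0.4900, H(V|U=c) = 0.8348
Weighted sum = 0.870 nats.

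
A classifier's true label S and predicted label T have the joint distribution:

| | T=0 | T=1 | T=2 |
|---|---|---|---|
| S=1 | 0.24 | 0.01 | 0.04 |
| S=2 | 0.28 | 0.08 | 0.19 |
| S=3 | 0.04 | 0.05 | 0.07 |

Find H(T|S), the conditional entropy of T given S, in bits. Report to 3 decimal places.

1.262 bits

Chain rule: H(T|S) = H(S,T) − H(S).
Marginals: p(S) = (0.2900, 0.5500, 0.1600), p(T) = (0.5600, 0.1400, 0.3000).
H(S,T) = 2.6777 bits; H(S) = 1.4153 bits.
H(T|S) = 2.6777 − 1.4153 = 1.262 bits.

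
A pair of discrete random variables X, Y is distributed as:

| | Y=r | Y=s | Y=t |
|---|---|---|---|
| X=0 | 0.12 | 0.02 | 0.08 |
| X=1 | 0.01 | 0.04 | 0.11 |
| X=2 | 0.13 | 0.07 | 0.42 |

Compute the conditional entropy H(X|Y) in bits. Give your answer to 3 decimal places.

Chain rule: H(X|Y) = H(X,Y) − H(Y).
Marginals: p(X) = (0.2200, 0.1600, 0.6200), p(Y) = (0.2600, 0.1300, 0.6100).
H(X,Y) = 2.5508 bits; H(Y) = 1.3229 bits.
H(X|Y) = 2.5508 − 1.3229 = 1.228 bits.

1.228 bits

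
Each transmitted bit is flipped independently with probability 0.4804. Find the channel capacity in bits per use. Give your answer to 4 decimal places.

Binary symmetric channel: C = 1 − h₂(ε) where h₂ is the binary entropy function.
h₂(0.4804) = −0.4804·log₂0.4804 − 0.5196·log₂0.5196 = 0.9989.
C = 1 − 0.9989 = 0.0011 bits per channel use.

0.0011 bits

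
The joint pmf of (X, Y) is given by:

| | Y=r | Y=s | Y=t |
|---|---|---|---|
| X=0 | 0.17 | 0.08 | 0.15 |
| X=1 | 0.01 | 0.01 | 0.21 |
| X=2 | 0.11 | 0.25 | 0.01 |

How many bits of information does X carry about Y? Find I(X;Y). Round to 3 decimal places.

0.466 bits

Marginals: p(X) = (0.4000, 0.2300, 0.3700), p(Y) = (0.2900, 0.3400, 0.3700).
I(X;Y) = H(X) + H(Y) − H(X,Y).
H(X) = 1.5472, H(Y) = 1.5778, H(X,Y) = 2.6591.
I(X;Y) = 1.5472 + 1.5778 − 2.6591 = 0.466 bits.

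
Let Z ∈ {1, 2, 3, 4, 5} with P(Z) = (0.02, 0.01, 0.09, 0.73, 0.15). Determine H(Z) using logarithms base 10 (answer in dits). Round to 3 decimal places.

0.371 dits

H(Z) = −Σ p·log₁₀ p.
  −(0.02)·log₁₀(0.02) = 0.0340
  −(0.01)·log₁₀(0.01) = 0.0200
  −(0.09)·log₁₀(0.09) = 0.0941
  −(0.73)·log₁₀(0.73) = 0.0998
  −(0.15)·log₁₀(0.15) = 0.1236
Sum: 0.0340 + 0.0200 + 0.0941 + 0.0998 + 0.1236 = 0.371 dits.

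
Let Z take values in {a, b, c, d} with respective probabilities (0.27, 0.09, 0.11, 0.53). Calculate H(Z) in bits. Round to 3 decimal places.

1.658 bits

H(Z) = −Σ p·log₂ p.
  −(0.27)·log₂(0.27) = 0.5100
  −(0.09)·log₂(0.09) = 0.3127
  −(0.11)·log₂(0.11) = 0.3503
  −(0.53)·log₂(0.53) = 0.4854
Sum: 0.5100 + 0.3127 + 0.3503 + 0.4854 = 1.658 bits.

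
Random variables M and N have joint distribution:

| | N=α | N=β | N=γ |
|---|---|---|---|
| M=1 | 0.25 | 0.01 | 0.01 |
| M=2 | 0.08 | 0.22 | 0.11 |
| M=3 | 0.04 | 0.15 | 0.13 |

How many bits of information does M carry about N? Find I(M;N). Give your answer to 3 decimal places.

Marginals: p(M) = (0.2700, 0.4100, 0.3200), p(N) = (0.3700, 0.3800, 0.2500).
I(M;N) = H(M) + H(N) − H(M,N).
H(M) = 1.5634, H(N) = 1.5612, H(M,N) = 2.7342.
I(M;N) = 1.5634 + 1.5612 − 2.7342 = 0.390 bits.

0.390 bits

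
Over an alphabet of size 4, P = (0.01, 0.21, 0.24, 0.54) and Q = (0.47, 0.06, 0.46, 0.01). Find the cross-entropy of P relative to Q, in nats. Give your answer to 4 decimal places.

3.2715 nats

H(P,Q) = −Σ p·ln q.
  −0.01·ln(0.47) = 0.00755
  −0.21·ln(0.06) = 0.59082
  −0.24·ln(0.46) = 0.18637
  −0.54·ln(0.01) = 2.48679
H(P,Q) = 3.2715 nats.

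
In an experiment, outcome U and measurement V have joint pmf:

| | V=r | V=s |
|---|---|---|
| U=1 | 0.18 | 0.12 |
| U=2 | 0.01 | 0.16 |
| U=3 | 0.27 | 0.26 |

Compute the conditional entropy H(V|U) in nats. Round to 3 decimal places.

Chain rule: H(V|U) = H(U,V) − H(U).
Marginals: p(U) = (0.3000, 0.1700, 0.5300), p(V) = (0.4600, 0.5400).
H(U,V) = 1.6061 nats; H(U) = 0.9989 nats.
H(V|U) = 1.6061 − 0.9989 = 0.607 nats.

0.607 nats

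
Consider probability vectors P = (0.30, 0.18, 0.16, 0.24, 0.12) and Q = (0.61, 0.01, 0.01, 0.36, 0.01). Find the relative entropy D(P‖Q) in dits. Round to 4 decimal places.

0.4134 dits

D(P‖Q) = Σ p·log₁₀(p/q).
  0.30·log₁₀(0.30/0.61) = -0.09246
  0.18·log₁₀(0.18/0.01) = 0.22595
  0.16·log₁₀(0.16/0.01) = 0.19266
  0.24·log₁₀(0.24/0.36) = -0.04226
  0.12·log₁₀(0.12/0.01) = 0.12950
D(P‖Q) = 0.4134 dits.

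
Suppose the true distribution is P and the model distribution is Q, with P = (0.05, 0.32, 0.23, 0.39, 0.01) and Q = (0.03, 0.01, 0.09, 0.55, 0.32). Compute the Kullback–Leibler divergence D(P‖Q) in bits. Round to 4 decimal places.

1.7048 bits

D(P‖Q) = Σ p·log₂(p/q).
  0.05·log₂(0.05/0.03) = 0.03685
  0.32·log₂(0.32/0.01) = 1.60000
  0.23·log₂(0.23/0.09) = 0.31134
  0.39·log₂(0.39/0.55) = -0.19342
  0.01·log₂(0.01/0.32) = -0.05000
D(P‖Q) = 1.7048 bits.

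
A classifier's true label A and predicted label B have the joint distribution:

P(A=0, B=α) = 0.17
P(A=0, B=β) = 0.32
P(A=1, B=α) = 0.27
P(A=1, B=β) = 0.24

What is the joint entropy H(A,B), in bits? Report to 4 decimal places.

H(A,B) = −Σ p(x,y)·log₂ p(x,y) over all 4 cells.
  cell (0,α): −0.17·log₂0.17 = 0.43459
  cell (0,β): −0.32·log₂0.32 = 0.52603
  cell (1,α): −0.27·log₂0.27 = 0.51002
  cell (1,β): −0.24·log₂0.24 = 0.49413
Sum = 1.9648 bits.

1.9648 bits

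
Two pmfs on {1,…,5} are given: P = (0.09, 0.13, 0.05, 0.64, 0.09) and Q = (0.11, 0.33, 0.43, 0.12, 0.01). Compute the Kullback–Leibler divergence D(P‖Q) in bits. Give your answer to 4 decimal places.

1.4749 bits

D(P‖Q) = Σ p·log₂(p/q).
  0.09·log₂(0.09/0.11) = -0.02606
  0.13·log₂(0.13/0.33) = -0.17471
  0.05·log₂(0.05/0.43) = -0.15522
  0.64·log₂(0.64/0.12) = 1.54562
  0.09·log₂(0.09/0.01) = 0.28529
D(P‖Q) = 1.4749 bits.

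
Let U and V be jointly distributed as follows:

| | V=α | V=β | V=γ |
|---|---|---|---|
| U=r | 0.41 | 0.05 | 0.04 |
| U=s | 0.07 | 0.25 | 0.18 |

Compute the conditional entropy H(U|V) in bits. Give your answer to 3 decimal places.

Marginals: p(U) = (0.5000, 0.5000), p(V) = (0.4800, 0.3000, 0.2200).
H(U|V) = Σ p(V) · H(U|V=·).
  V=α: p=0.4800, H(U|V=α) = 0.5993
  V=β: p=0.3000, H(U|V=β) = 0.6500
  V=γ: p=0.2200, H(U|V=γ) = 0.6840
Weighted sum = 0.633 bits.

0.633 bits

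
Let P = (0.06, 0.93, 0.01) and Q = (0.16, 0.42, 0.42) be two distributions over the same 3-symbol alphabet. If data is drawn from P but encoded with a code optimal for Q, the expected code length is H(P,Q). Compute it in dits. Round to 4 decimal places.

H(P,Q) = −Σ p·log₁₀ q.
  −0.06·log₁₀(0.16) = 0.04775
  −0.93·log₁₀(0.42) = 0.35038
  −0.01·log₁₀(0.42) = 0.00377
H(P,Q) = 0.4019 dits.

0.4019 dits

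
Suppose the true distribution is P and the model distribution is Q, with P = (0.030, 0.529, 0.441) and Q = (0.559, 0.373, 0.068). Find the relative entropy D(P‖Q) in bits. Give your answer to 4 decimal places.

1.3295 bits

D(P‖Q) = Σ p·log₂(p/q).
  0.030·log₂(0.030/0.559) = -0.12659
  0.529·log₂(0.529/0.373) = 0.26666
  0.441·log₂(0.441/0.068) = 1.18945
D(P‖Q) = 1.3295 bits.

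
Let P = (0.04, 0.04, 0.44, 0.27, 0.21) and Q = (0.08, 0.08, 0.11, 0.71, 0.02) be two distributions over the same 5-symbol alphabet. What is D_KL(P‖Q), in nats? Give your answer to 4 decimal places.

D(P‖Q) = Σ p·ln(p/q).
  0.04·ln(0.04/0.08) = -0.02773
  0.04·ln(0.04/0.08) = -0.02773
  0.44·ln(0.44/0.11) = 0.60997
  0.27·ln(0.27/0.71) = -0.26105
  0.21·ln(0.21/0.02) = 0.49379
D(P‖Q) = 0.7873 nats.

0.7873 nats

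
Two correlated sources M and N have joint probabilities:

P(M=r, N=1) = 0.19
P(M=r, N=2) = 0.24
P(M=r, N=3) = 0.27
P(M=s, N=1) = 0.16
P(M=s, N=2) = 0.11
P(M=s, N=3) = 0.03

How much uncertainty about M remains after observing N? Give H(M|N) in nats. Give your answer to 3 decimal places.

0.557 nats

Marginals: p(M) = (0.7000, 0.3000), p(N) = (0.3500, 0.3500, 0.3000).
H(M|N) = Σ p(N) · H(M|N=·).
  N=1: p=0.3500, H(M|N=1) = 0.6895
  N=2: p=0.3500, H(M|N=2) = 0.6225
  N=3: p=0.3000, H(M|N=3) = 0.3251
Weighted sum = 0.557 nats.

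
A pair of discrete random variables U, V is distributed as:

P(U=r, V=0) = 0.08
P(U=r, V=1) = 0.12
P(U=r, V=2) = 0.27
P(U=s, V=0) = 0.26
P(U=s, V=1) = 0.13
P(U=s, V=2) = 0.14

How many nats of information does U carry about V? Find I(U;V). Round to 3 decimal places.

0.070 nats

Marginals: p(U) = (0.4700, 0.5300), p(V) = (0.3400, 0.2500, 0.4100).
I(U;V) = Σ p(x,y)·ln[p(x,y)/(p(x)p(y))].
  (r,0): 0.08·ln(0.5006) = -0.0554
  (r,1): 0.12·ln(1.0213) = 0.0025
  (r,2): 0.27·ln(1.4011) = 0.0911
  (s,0): 0.26·ln(1.4428) = 0.0953
  (s,1): 0.13·ln(0.9811) = -0.0025
  (s,2): 0.14·ln(0.6443) = -0.0615
Sum = 0.070 nats.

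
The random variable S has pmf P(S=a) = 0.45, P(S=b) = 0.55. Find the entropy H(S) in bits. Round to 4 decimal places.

0.9928 bits

H(S) = −Σ p·log₂ p.
  −(0.45)·log₂(0.45) = 0.51840
  −(0.55)·log₂(0.55) = 0.47437
Sum: 0.51840 + 0.47437 = 0.9928 bits.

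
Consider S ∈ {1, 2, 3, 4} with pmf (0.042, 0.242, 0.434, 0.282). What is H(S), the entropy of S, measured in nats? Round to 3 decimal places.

H(S) = −Σ p·ln p.
  −(0.042)·ln(0.042) = 0.1331
  −(0.242)·ln(0.242) = 0.3434
  −(0.434)·ln(0.434) = 0.3623
  −(0.282)·ln(0.282) = 0.3570
Sum: 0.1331 + 0.3434 + 0.3623 + 0.3570 = 1.196 nats.

1.196 nats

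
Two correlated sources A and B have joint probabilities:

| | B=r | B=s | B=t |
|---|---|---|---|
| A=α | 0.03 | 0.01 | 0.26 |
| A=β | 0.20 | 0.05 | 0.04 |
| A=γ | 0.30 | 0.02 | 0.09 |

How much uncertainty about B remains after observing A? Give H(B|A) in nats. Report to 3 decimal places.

Marginals: p(A) = (0.3000, 0.2900, 0.4100), p(B) = (0.5300, 0.0800, 0.3900).
H(B|A) = Σ p(A) · H(B|A=·).
  A=α: p=0.3000, H(B|A=α) = 0.4677
  A=β: p=0.2900, H(B|A=β) = 0.8326
  A=γ: p=0.4100, H(B|A=γ) = 0.7088
Weighted sum = 0.672 nats.

0.672 nats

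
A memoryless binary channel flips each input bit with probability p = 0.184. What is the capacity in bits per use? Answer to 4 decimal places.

Binary symmetric channel: C = 1 − h₂(ε) where h₂ is the binary entropy function.
h₂(0.184) = −0.184·log₂0.184 − 0.816·log₂0.816 = 0.6887.
C = 1 − 0.6887 = 0.3113 bits per channel use.

0.3113 bits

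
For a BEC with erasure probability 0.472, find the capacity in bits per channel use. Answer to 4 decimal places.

Binary erasure channel: capacity C = 1 − ε.
C = 1 − 0.472 = 0.5280 bits per channel use.

0.5280 bits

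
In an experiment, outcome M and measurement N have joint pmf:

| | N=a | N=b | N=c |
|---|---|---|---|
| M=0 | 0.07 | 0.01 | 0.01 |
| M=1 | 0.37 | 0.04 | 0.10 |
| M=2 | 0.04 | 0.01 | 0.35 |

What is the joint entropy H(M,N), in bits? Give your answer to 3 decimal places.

2.232 bits

H(M,N) = −Σ p(x,y)·log₂ p(x,y) over all 9 cells.
  cell (0,a): −0.07·log₂0.07 = 0.2686
  cell (0,b): −0.01·log₂0.01 = 0.0664
  cell (0,c): −0.01·log₂0.01 = 0.0664
  cell (1,a): −0.37·log₂0.37 = 0.5307
  cell (1,b): −0.04·log₂0.04 = 0.1858
  cell (1,c): −0.10·log₂0.10 = 0.3322
  cell (2,a): −0.04·log₂0.04 = 0.1858
  cell (2,b): −0.01·log₂0.01 = 0.0664
  cell (2,c): −0.35·log₂0.35 = 0.5301
Sum = 2.232 bits.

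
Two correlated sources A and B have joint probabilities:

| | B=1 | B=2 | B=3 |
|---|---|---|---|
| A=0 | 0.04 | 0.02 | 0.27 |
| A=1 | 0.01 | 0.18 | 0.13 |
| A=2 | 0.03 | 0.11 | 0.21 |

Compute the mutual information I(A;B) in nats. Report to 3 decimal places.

Marginals: p(A) = (0.3300, 0.3200, 0.3500), p(B) = (0.0800, 0.3100, 0.6100).
I(A;B) = H(A) + H(B) − H(A,B).
H(A) = 1.0979, H(B) = 0.8666, H(A,B) = 1.8562.
I(A;B) = 1.0979 + 0.8666 − 1.8562 = 0.108 nats.

0.108 nats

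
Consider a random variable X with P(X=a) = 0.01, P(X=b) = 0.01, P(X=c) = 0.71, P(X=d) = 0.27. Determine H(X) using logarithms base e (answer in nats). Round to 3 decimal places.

H(X) = −Σ p·ln p.
  −(0.01)·ln(0.01) = 0.0461
  −(0.01)·ln(0.01) = 0.0461
  −(0.71)·ln(0.71) = 0.2432
  −(0.27)·ln(0.27) = 0.3535
Sum: 0.0461 + 0.0461 + 0.2432 + 0.3535 = 0.689 nats.

0.689 nats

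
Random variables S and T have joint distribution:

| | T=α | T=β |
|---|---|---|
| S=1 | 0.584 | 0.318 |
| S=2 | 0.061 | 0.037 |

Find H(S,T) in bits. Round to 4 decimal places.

1.4009 bits

H(S,T) = −Σ p(x,y)·log₂ p(x,y) over all 4 cells.
  cell (1,α): −0.584·log₂0.584 = 0.45316
  cell (1,β): −0.318·log₂0.318 = 0.52562
  cell (2,α): −0.061·log₂0.061 = 0.24614
  cell (2,β): −0.037·log₂0.037 = 0.17598
Sum = 1.4009 bits.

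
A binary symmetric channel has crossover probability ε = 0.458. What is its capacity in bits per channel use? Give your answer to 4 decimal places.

0.0051 bits

Binary symmetric channel: C = 1 − h₂(ε) where h₂ is the binary entropy function.
h₂(0.458) = −0.458·log₂0.458 − 0.542·log₂0.542 = 0.9949.
C = 1 − 0.9949 = 0.0051 bits per channel use.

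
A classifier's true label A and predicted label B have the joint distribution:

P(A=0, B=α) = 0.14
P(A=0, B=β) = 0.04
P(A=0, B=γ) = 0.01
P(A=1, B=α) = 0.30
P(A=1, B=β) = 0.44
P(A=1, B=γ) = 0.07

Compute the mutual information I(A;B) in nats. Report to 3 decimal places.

0.043 nats

Marginals: p(A) = (0.1900, 0.8100), p(B) = (0.4400, 0.4800, 0.0800).
I(A;B) = Σ p(x,y)·ln[p(x,y)/(p(x)p(y))].
  (0,α): 0.14·ln(1.6746) = 0.0722
  (0,β): 0.04·ln(0.4386) = -0.0330
  (0,γ): 0.01·ln(0.6579) = -0.0042
  (1,α): 0.30·ln(0.8418) = -0.0517
  (1,β): 0.44·ln(1.1317) = 0.0544
  (1,γ): 0.07·ln(1.0802) = 0.0054
Sum = 0.043 nats.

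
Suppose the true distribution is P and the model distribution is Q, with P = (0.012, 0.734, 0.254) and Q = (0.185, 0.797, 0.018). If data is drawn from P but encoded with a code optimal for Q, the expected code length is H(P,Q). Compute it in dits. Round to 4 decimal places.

0.5243 dits

H(P,Q) = −Σ p·log₁₀ q.
  −0.012·log₁₀(0.185) = 0.00879
  −0.734·log₁₀(0.797) = 0.07233
  −0.254·log₁₀(0.018) = 0.44316
H(P,Q) = 0.5243 dits.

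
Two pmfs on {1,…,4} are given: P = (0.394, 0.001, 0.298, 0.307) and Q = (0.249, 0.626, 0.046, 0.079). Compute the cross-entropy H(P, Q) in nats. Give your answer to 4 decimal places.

2.2451 nats

H(P,Q) = −Σ p·ln q.
  −0.394·ln(0.249) = 0.54778
  −0.001·ln(0.626) = 0.00047
  −0.298·ln(0.046) = 0.91758
  −0.307·ln(0.079) = 0.77926
H(P,Q) = 2.2451 nats.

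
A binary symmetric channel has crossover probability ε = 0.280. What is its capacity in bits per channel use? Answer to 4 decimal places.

0.1445 bits

Binary symmetric channel: C = 1 − h₂(ε) where h₂ is the binary entropy function.
h₂(0.280) = −0.280·log₂0.280 − 0.720·log₂0.720 = 0.8555.
C = 1 − 0.8555 = 0.1445 bits per channel use.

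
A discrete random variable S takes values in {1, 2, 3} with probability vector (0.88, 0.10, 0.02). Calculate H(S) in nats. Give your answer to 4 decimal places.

H(S) = −Σ p·ln p.
  −(0.88)·ln(0.88) = 0.11249
  −(0.10)·ln(0.10) = 0.23026
  −(0.02)·ln(0.02) = 0.07824
Sum: 0.11249 + 0.23026 + 0.07824 = 0.4210 nats.

0.4210 nats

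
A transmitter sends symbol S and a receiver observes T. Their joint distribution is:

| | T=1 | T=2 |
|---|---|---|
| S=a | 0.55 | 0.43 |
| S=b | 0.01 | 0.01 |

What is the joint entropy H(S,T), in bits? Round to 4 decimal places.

H(S,T) = −Σ p(x,y)·log₂ p(x,y) over all 4 cells.
  cell (a,1): −0.55·log₂0.55 = 0.47437
  cell (a,2): −0.43·log₂0.43 = 0.52356
  cell (b,1): −0.01·log₂0.01 = 0.06644
  cell (b,2): −0.01·log₂0.01 = 0.06644
Sum = 1.1308 bits.

1.1308 bits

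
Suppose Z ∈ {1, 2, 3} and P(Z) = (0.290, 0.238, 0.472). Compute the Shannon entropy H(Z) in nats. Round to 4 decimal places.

H(Z) = −Σ p·ln p.
  −(0.290)·ln(0.290) = 0.35898
  −(0.238)·ln(0.238) = 0.34165
  −(0.472)·ln(0.472) = 0.35437
Sum: 0.35898 + 0.34165 + 0.35437 = 1.0550 nats.

1.0550 nats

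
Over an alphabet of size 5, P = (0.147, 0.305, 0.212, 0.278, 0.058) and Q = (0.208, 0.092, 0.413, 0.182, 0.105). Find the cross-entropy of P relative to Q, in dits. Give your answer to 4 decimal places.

H(P,Q) = −Σ p·log₁₀ q.
  −0.147·log₁₀(0.208) = 0.10024
  −0.305·log₁₀(0.092) = 0.31604
  −0.212·log₁₀(0.413) = 0.08142
  −0.278·log₁₀(0.182) = 0.20570
  −0.058·log₁₀(0.105) = 0.05677
H(P,Q) = 0.7602 dits.

0.7602 dits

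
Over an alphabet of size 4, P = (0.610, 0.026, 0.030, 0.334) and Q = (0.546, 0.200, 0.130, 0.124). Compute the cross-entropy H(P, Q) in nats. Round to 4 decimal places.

H(P,Q) = −Σ p·ln q.
  −0.610·ln(0.546) = 0.36913
  −0.026·ln(0.200) = 0.04185
  −0.030·ln(0.130) = 0.06121
  −0.334·ln(0.124) = 0.69722
H(P,Q) = 1.1694 nats.

1.1694 nats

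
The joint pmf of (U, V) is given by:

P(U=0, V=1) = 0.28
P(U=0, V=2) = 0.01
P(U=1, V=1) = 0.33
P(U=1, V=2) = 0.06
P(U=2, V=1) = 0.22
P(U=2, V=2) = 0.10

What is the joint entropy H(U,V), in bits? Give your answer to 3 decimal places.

H(U,V) = −Σ p(x,y)·log₂ p(x,y) over all 6 cells.
  cell (0,1): −0.28·log₂0.28 = 0.5142
  cell (0,2): −0.01·log₂0.01 = 0.0664
  cell (1,1): −0.33·log₂0.33 = 0.5278
  cell (1,2): −0.06·log₂0.06 = 0.2435
  cell (2,1): −0.22·log₂0.22 = 0.4806
  cell (2,2): −0.10·log₂0.10 = 0.3322
Sum = 2.165 bits.

2.165 bits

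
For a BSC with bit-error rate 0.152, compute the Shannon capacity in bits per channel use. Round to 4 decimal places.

Binary symmetric channel: C = 1 − h₂(ε) where h₂ is the binary entropy function.
h₂(0.152) = −0.152·log₂0.152 − 0.848·log₂0.848 = 0.6148.
C = 1 − 0.6148 = 0.3852 bits per channel use.

0.3852 bits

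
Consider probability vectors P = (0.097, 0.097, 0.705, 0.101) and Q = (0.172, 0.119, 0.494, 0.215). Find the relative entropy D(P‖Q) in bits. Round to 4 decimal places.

0.1429 bits

D(P‖Q) = Σ p·log₂(p/q).
  0.097·log₂(0.097/0.172) = -0.08016
  0.097·log₂(0.097/0.119) = -0.02861
  0.705·log₂(0.705/0.494) = 0.36174
  0.101·log₂(0.101/0.215) = -0.11009
D(P‖Q) = 0.1429 bits.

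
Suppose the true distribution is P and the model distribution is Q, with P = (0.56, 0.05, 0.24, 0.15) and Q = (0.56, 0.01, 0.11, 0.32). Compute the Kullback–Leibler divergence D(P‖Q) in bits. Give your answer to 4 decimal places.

D(P‖Q) = Σ p·log₂(p/q).
  0.56·log₂(0.56/0.56) = 0.00000
  0.05·log₂(0.05/0.01) = 0.11610
  0.24·log₂(0.24/0.11) = 0.27013
  0.15·log₂(0.15/0.32) = -0.16397
D(P‖Q) = 0.2223 bits.

0.2223 bits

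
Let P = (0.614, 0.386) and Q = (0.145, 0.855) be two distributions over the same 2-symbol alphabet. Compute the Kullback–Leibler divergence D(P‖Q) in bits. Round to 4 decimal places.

D(P‖Q) = Σ p·log₂(p/q).
  0.614·log₂(0.614/0.145) = 1.27846
  0.386·log₂(0.386/0.855) = -0.44287
D(P‖Q) = 0.8356 bits.

0.8356 bits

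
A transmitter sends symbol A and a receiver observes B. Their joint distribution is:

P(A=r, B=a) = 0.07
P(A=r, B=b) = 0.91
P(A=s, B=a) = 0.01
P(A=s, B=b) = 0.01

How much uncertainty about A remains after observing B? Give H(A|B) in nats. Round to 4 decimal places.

Chain rule: H(A|B) = H(A,B) − H(B).
Marginals: p(A) = (0.9800, 0.0200), p(B) = (0.0800, 0.9200).
H(A,B) = 0.3641 nats; H(B) = 0.2788 nats.
H(A|B) = 0.3641 − 0.2788 = 0.0853 nats.

0.0853 nats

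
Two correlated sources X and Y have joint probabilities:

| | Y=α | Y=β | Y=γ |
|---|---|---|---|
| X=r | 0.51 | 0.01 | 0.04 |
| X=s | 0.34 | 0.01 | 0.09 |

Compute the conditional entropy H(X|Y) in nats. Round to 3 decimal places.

0.666 nats

Chain rule: H(X|Y) = H(X,Y) − H(Y).
Marginals: p(X) = (0.5600, 0.4400), p(Y) = (0.8500, 0.0200, 0.1300).
H(X,Y) = 1.1478 nats; H(Y) = 0.4816 nats.
H(X|Y) = 1.1478 − 0.4816 = 0.666 nats.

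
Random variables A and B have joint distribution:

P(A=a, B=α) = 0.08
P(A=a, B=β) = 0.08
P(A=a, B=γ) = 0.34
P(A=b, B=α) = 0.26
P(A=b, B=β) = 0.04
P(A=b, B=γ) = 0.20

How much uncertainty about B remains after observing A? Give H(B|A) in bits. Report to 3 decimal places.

Marginals: p(A) = (0.5000, 0.5000), p(B) = (0.3400, 0.1200, 0.5400).
H(B|A) = Σ p(A) · H(B|A=·).
  A=a: p=0.5000, H(B|A=a) = 1.2244
  A=b: p=0.5000, H(B|A=b) = 1.3109
Weighted sum = 1.268 bits.

1.268 bits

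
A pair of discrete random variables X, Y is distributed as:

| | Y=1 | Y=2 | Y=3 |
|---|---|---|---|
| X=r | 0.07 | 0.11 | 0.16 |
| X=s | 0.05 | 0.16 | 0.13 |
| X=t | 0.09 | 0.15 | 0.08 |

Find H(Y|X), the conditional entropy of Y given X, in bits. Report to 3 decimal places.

Marginals: p(X) = (0.3400, 0.3400, 0.3200), p(Y) = (0.2100, 0.4200, 0.3700).
H(Y|X) = Σ p(X) · H(Y|X=·).
  X=r: p=0.3400, H(Y|X=r) = 1.5079
  X=s: p=0.3400, H(Y|X=s) = 1.4488
  X=t: p=0.3200, H(Y|X=t) = 1.5271
Weighted sum = 1.494 bits.

1.494 bits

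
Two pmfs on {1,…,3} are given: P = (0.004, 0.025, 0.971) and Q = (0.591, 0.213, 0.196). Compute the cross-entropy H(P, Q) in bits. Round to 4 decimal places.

2.3417 bits

H(P,Q) = −Σ p·log₂ q.
  −0.004·log₂(0.591) = 0.00304
  −0.025·log₂(0.213) = 0.05578
  −0.971·log₂(0.196) = 2.28289
H(P,Q) = 2.3417 bits.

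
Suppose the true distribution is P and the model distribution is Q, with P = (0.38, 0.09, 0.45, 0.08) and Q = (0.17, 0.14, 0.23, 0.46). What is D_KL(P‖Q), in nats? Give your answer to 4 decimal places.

0.4280 nats

D(P‖Q) = Σ p·ln(p/q).
  0.38·ln(0.38/0.17) = 0.30566
  0.09·ln(0.09/0.14) = -0.03976
  0.45·ln(0.45/0.23) = 0.30203
  0.08·ln(0.08/0.46) = -0.13994
D(P‖Q) = 0.4280 nats.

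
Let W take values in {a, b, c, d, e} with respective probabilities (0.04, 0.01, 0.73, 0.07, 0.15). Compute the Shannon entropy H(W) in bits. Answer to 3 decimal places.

1.263 bits

H(W) = −Σ p·log₂ p.
  −(0.04)·log₂(0.04) = 0.1858
  −(0.01)·log₂(0.01) = 0.0664
  −(0.73)·log₂(0.73) = 0.3314
  −(0.07)·log₂(0.07) = 0.2686
  −(0.15)·log₂(0.15) = 0.4105
Sum: 0.1858 + 0.0664 + 0.3314 + 0.2686 + 0.4105 = 1.263 bits.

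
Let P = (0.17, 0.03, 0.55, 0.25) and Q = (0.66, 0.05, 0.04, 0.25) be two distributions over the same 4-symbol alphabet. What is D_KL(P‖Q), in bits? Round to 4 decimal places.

D(P‖Q) = Σ p·log₂(p/q).
  0.17·log₂(0.17/0.66) = -0.33268
  0.03·log₂(0.03/0.05) = -0.02211
  0.55·log₂(0.55/0.04) = 2.07975
  0.25·log₂(0.25/0.25) = 0.00000
D(P‖Q) = 1.7250 bits.

1.7250 bits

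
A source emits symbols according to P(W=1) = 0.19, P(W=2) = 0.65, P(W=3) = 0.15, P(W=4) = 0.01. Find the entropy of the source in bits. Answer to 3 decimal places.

H(W) = −Σ p·log₂ p.
  −(0.19)·log₂(0.19) = 0.4552
  −(0.65)·log₂(0.65) = 0.4040
  −(0.15)·log₂(0.15) = 0.4105
  −(0.01)·log₂(0.01) = 0.0664
Sum: 0.4552 + 0.4040 + 0.4105 + 0.0664 = 1.336 bits.

1.336 bits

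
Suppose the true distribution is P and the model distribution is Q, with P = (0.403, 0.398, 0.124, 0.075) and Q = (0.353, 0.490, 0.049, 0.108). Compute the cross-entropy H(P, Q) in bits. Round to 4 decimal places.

1.7954 bits

H(P,Q) = −Σ p·log₂ q.
  −0.403·log₂(0.353) = 0.60541
  −0.398·log₂(0.490) = 0.40960
  −0.124·log₂(0.049) = 0.53953
  −0.075·log₂(0.108) = 0.24082
H(P,Q) = 1.7954 bits.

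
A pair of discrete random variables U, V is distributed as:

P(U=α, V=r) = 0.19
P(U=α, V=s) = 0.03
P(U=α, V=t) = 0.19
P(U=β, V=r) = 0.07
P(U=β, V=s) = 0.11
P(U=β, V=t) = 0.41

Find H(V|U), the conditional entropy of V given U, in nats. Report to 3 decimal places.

Marginals: p(U) = (0.4100, 0.5900), p(V) = (0.2600, 0.1400, 0.6000).
H(V|U) = Σ p(U) · H(V|U=·).
  U=α: p=0.4100, H(V|U=α) = 0.9042
  U=β: p=0.5900, H(V|U=β) = 0.8190
Weighted sum = 0.854 nats.

0.854 nats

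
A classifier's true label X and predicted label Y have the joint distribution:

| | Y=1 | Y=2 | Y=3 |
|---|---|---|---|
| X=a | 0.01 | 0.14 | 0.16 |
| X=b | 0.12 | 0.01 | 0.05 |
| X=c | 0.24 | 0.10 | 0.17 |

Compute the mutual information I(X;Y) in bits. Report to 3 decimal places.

0.229 bits

Marginals: p(X) = (0.3100, 0.1800, 0.5100), p(Y) = (0.3700, 0.2500, 0.3800).
I(X;Y) = H(X) + H(Y) − H(X,Y).
H(X) = 1.4645, H(Y) = 1.5612, H(X,Y) = 2.7971.
I(X;Y) = 1.4645 + 1.5612 − 2.7971 = 0.229 bits.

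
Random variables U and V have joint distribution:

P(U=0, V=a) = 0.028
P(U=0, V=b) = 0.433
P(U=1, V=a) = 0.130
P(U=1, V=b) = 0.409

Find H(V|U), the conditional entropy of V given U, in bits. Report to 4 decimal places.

0.5819 bits

Chain rule: H(V|U) = H(U,V) − H(U).
Marginals: p(U) = (0.4610, 0.5390), p(V) = (0.1580, 0.8420).
H(U,V) = 1.5775 bits; H(U) = 0.9956 bits.
H(V|U) = 1.5775 − 0.9956 = 0.5819 bits.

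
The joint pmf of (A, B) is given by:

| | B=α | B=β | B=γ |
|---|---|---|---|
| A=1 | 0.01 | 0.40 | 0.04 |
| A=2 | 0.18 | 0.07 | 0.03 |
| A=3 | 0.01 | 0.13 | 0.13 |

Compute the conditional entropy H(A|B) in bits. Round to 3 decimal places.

1.107 bits

Chain rule: H(A|B) = H(A,B) − H(B).
Marginals: p(A) = (0.4500, 0.2800, 0.2700), p(B) = (0.2000, 0.6000, 0.2000).
H(A,B) = 2.4783 bits; H(B) = 1.3710 bits.
H(A|B) = 2.4783 − 1.3710 = 1.107 bits.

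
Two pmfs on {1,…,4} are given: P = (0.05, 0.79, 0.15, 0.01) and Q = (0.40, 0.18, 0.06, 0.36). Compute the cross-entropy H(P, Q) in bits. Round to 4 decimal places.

2.6441 bits

H(P,Q) = −Σ p·log₂ q.
  −0.05·log₂(0.40) = 0.06610
  −0.79·log₂(0.18) = 1.95441
  −0.15·log₂(0.06) = 0.60883
  −0.01·log₂(0.36) = 0.01474
H(P,Q) = 2.6441 bits.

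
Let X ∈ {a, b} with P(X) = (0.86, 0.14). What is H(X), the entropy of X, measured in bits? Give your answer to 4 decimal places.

H(X) = −Σ p·log₂ p.
  −(0.86)·log₂(0.86) = 0.18713
  −(0.14)·log₂(0.14) = 0.39711
Sum: 0.18713 + 0.39711 = 0.5842 bits.

0.5842 bits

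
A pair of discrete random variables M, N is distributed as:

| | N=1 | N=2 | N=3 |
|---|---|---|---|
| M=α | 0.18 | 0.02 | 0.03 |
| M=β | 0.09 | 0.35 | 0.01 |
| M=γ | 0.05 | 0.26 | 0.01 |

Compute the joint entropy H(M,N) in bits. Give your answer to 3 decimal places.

2.407 bits

H(M,N) = −Σ p(x,y)·log₂ p(x,y) over all 9 cells.
  cell (α,1): −0.18·log₂0.18 = 0.4453
  cell (α,2): −0.02·log₂0.02 = 0.1129
  cell (α,3): −0.03·log₂0.03 = 0.1518
  cell (β,1): −0.09·log₂0.09 = 0.3127
  cell (β,2): −0.35·log₂0.35 = 0.5301
  cell (β,3): −0.01·log₂0.01 = 0.0664
  cell (γ,1): −0.05·log₂0.05 = 0.2161
  cell (γ,2): −0.26·log₂0.26 = 0.5053
  cell (γ,3): −0.01·log₂0.01 = 0.0664
Sum = 2.407 bits.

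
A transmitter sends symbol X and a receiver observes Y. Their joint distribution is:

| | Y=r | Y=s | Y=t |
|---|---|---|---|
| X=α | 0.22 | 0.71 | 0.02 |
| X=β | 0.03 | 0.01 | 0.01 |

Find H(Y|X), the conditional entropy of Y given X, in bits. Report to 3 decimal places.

0.943 bits

Chain rule: H(Y|X) = H(X,Y) − H(X).
Marginals: p(X) = (0.9500, 0.0500), p(Y) = (0.2500, 0.7200, 0.0300).
H(X,Y) = 1.2289 bits; H(X) = 0.2864 bits.
H(Y|X) = 1.2289 − 0.2864 = 0.943 bits.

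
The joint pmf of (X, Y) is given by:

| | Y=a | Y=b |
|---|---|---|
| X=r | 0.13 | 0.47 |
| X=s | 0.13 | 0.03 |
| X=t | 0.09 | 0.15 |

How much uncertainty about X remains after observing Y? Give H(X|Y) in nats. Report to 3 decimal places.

0.844 nats

Chain rule: H(X|Y) = H(X,Y) − H(Y).
Marginals: p(X) = (0.6000, 0.1600, 0.2400), p(Y) = (0.3500, 0.6500).
H(X,Y) = 1.4918 nats; H(Y) = 0.6474 nats.
H(X|Y) = 1.4918 − 0.6474 = 0.844 nats.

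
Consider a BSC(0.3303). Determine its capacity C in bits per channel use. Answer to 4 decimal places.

0.0848 bits

Binary symmetric channel: C = 1 − h₂(ε) where h₂ is the binary entropy function.
h₂(0.3303) = −0.3303·log₂0.3303 − 0.6697·log₂0.6697 = 0.9152.
C = 1 − 0.9152 = 0.0848 bits per channel use.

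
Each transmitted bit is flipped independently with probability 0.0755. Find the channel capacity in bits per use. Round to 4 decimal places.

0.6139 bits

Binary symmetric channel: C = 1 − h₂(ε) where h₂ is the binary entropy function.
h₂(0.0755) = −0.0755·log₂0.0755 − 0.9245·log₂0.9245 = 0.3861.
C = 1 − 0.3861 = 0.6139 bits per channel use.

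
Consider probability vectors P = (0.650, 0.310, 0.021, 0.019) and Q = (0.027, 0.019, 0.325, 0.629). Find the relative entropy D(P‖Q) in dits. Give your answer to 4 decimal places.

1.2201 dits

D(P‖Q) = Σ p·log₁₀(p/q).
  0.650·log₁₀(0.650/0.027) = 0.89801
  0.310·log₁₀(0.310/0.019) = 0.37591
  0.021·log₁₀(0.021/0.325) = -0.02498
  0.019·log₁₀(0.019/0.629) = -0.02888
D(P‖Q) = 1.2201 dits.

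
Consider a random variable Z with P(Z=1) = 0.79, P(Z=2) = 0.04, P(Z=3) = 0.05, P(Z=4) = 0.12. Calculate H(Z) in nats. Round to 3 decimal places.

0.719 nats

H(Z) = −Σ p·ln p.
  −(0.79)·ln(0.79) = 0.1862
  −(0.04)·ln(0.04) = 0.1288
  −(0.05)·ln(0.05) = 0.1498
  −(0.12)·ln(0.12) = 0.2544
Sum: 0.1862 + 0.1288 + 0.1498 + 0.2544 = 0.719 nats.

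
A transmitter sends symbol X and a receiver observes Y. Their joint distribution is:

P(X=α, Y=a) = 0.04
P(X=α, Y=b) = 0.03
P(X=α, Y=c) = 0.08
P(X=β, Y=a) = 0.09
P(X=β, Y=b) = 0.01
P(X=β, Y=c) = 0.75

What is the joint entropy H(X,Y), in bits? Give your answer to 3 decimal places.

H(X,Y) = −Σ p(x,y)·log₂ p(x,y) over all 6 cells.
  cell (α,a): −0.04·log₂0.04 = 0.1858
  cell (α,b): −0.03·log₂0.03 = 0.1518
  cell (α,c): −0.08·log₂0.08 = 0.2915
  cell (β,a): −0.09·log₂0.09 = 0.3127
  cell (β,b): −0.01·log₂0.01 = 0.0664
  cell (β,c): −0.75·log₂0.75 = 0.3113
Sum = 1.319 bits.

1.319 bits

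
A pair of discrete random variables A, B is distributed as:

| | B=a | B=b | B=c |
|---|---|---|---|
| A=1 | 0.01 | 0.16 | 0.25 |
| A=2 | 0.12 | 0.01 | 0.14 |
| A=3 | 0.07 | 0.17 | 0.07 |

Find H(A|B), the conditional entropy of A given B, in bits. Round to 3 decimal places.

1.283 bits

Marginals: p(A) = (0.4200, 0.2700, 0.3100), p(B) = (0.2000, 0.3400, 0.4600).
H(A|B) = Σ p(B) · H(A|B=·).
  B=a: p=0.2000, H(A|B=a) = 1.1884
  B=b: p=0.3400, H(A|B=b) = 1.1614
  B=c: p=0.4600, H(A|B=c) = 1.4138
Weighted sum = 1.283 bits.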